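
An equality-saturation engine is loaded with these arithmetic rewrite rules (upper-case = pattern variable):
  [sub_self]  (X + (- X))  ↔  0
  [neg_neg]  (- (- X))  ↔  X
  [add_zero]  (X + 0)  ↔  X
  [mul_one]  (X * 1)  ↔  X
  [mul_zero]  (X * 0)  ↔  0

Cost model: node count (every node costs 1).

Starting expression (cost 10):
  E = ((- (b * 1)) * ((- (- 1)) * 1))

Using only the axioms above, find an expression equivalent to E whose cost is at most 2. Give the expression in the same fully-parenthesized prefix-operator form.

(1) ((- (- 1)) * 1)  =[mul_one →]=  (- (- 1))    ⊢ ((- (b * 1)) * (- (- 1)))
(2) (- (- 1))  =[neg_neg →]=  1    ⊢ ((- (b * 1)) * 1)
(3) ((- (b * 1)) * 1)  =[mul_one →]=  (- (b * 1))
(4) (b * 1)  =[mul_one →]=  b    ⊢ cost 2, within 2

(- b)   [cost 2]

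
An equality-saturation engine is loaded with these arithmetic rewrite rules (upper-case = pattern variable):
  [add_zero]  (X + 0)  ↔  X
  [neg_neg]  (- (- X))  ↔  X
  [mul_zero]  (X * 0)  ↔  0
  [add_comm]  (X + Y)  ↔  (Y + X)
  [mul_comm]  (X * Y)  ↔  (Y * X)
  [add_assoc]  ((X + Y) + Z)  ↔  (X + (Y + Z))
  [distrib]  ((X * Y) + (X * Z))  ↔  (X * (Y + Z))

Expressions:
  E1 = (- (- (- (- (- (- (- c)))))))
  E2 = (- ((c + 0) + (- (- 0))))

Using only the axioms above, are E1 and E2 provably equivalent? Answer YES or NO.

YES

step 1: neg_neg (→) rewrites (- (- (- (- c)))) into (- (- c)), now (- (- (- (- (- c)))))
step 2: neg_neg (→) rewrites (- (- c)) into c, now (- (- (- c)))
step 3: neg_neg (→) rewrites (- (- (- c))) into (- c)
step 4: add_zero (←) rewrites c into (c + 0), now (- (c + 0))
step 5: neg_neg (←) rewrites 0 into (- (- 0)), now (- (c + (- (- 0))))
step 6: add_zero (←) rewrites c into (c + 0), which is E2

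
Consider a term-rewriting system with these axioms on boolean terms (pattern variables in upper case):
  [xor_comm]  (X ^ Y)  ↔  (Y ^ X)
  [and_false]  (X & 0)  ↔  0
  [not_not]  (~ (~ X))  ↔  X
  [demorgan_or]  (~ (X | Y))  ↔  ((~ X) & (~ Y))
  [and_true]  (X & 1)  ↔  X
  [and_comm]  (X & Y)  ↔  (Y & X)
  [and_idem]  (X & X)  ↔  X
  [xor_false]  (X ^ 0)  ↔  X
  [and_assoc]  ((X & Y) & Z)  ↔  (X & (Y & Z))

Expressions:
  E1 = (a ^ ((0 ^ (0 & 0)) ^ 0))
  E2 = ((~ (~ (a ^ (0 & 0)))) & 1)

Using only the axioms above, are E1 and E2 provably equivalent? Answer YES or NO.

step 1: xor_false (→) rewrites ((0 ^ (0 & 0)) ^ 0) into (0 ^ (0 & 0)), now (a ^ (0 ^ (0 & 0)))
step 2: and_idem (→) rewrites (0 & 0) into 0, now (a ^ (0 ^ 0))
step 3: xor_false (→) rewrites (0 ^ 0) into 0, now (a ^ 0)
step 4: not_not (←) rewrites (a ^ 0) into (~ (~ (a ^ 0)))
step 5: and_idem (←) rewrites 0 into (0 & 0), now (~ (~ (a ^ (0 & 0))))
step 6: and_true (←) rewrites (~ (~ (a ^ (0 & 0)))) into ((~ (~ (a ^ (0 & 0)))) & 1), which is E2

YES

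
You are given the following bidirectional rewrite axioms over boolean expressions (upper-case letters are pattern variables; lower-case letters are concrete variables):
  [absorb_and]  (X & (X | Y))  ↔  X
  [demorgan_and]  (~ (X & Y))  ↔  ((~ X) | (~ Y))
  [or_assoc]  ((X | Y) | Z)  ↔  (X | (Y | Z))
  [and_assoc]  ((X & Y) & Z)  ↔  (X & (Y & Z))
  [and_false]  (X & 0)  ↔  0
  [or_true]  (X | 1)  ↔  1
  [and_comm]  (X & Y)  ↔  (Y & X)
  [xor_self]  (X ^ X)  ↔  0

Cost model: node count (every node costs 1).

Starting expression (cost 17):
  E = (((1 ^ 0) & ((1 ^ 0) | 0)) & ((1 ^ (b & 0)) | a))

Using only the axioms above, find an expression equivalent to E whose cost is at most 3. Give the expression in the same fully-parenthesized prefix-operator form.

(1) ((1 ^ 0) & ((1 ^ 0) | 0))  =[absorb_and →]=  (1 ^ 0)    ⊢ ((1 ^ 0) & ((1 ^ (b & 0)) | a))
(2) (b & 0)  =[and_false →]=  0    ⊢ ((1 ^ 0) & ((1 ^ 0) | a))
(3) ((1 ^ 0) & ((1 ^ 0) | a))  =[absorb_and →]=  (1 ^ 0)    ⊢ cost 3, within 3

(1 ^ 0)   [cost 3]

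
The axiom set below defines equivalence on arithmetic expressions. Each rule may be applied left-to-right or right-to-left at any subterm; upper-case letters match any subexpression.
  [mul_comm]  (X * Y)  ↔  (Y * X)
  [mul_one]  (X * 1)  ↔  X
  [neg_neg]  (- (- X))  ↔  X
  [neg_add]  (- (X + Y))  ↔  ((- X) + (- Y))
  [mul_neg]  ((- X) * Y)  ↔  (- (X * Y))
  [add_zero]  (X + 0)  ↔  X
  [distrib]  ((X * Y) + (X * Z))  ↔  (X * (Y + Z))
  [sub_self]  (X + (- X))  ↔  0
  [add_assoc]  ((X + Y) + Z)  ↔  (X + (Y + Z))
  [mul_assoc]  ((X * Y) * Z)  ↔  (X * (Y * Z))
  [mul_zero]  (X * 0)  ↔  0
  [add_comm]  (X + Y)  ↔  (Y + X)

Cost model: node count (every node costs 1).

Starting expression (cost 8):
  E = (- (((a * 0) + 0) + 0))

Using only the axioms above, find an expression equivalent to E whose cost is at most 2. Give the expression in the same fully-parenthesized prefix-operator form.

(- 0)   [cost 2]

1. [add_zero →] ((a * 0) + 0)  →  (a * 0);  E = (- ((a * 0) + 0))
2. [mul_zero →] (a * 0)  →  0;  E = (- (0 + 0))
3. [add_zero →] (0 + 0)  →  0;  cost 2 ≤ 2, done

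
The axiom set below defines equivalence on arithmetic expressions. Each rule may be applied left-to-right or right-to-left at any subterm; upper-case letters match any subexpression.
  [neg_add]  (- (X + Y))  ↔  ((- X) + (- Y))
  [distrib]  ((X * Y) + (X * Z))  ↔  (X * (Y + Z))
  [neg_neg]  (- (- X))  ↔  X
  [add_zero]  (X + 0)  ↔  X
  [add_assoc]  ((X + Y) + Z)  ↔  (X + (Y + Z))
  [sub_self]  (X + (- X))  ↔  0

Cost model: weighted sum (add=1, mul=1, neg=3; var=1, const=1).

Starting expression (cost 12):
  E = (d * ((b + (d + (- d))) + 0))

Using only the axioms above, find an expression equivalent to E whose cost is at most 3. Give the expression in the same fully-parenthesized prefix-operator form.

step 1: sub_self (→) rewrites (d + (- d)) into 0, now (d * ((b + 0) + 0))
step 2: add_zero (→) rewrites (b + 0) into b, now (d * (b + 0))
step 3: add_zero (→) rewrites (b + 0) into b, reaching cost 3 (bound 3)

(d * b)   [cost 3]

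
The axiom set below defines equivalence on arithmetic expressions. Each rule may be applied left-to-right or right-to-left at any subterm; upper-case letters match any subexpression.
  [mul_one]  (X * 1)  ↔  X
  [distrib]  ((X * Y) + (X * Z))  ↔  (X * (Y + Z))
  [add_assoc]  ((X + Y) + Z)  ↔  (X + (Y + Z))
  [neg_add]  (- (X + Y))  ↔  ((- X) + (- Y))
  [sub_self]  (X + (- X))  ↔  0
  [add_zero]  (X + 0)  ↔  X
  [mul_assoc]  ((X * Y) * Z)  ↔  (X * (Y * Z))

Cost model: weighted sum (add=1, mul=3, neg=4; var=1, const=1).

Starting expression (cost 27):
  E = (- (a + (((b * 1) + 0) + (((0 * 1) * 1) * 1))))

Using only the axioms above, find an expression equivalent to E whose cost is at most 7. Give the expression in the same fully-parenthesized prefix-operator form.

(- (a + b))   [cost 7]

(1) ((0 * 1) * 1)  =[mul_one →]=  (0 * 1)    ⊢ (- (a + (((b * 1) + 0) + ((0 * 1) * 1))))
(2) ((b * 1) + 0)  =[add_zero →]=  (b * 1)    ⊢ (- (a + ((b * 1) + ((0 * 1) * 1))))
(3) (0 * 1)  =[mul_one →]=  0    ⊢ (- (a + ((b * 1) + (0 * 1))))
(4) (0 * 1)  =[mul_one →]=  0    ⊢ (- (a + ((b * 1) + 0)))
(5) (b * 1)  =[mul_one →]=  b    ⊢ (- (a + (b + 0)))
(6) (b + 0)  =[add_zero →]=  b    ⊢ cost 7, within 7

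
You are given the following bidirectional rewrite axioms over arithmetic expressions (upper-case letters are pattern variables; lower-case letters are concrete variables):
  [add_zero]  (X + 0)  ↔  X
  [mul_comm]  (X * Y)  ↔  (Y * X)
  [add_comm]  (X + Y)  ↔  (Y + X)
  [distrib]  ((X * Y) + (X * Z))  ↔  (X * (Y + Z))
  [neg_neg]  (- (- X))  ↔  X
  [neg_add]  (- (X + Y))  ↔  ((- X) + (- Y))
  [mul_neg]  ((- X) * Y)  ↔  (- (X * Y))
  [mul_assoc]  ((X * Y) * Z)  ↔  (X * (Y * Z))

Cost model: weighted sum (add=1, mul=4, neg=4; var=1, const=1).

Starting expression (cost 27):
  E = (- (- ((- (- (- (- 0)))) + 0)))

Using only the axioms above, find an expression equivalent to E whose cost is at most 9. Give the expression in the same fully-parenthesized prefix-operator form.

(- (- 0))   [cost 9]

1. [neg_neg →] (- (- 0))  →  0;  E = (- (- ((- (- 0)) + 0)))
2. [add_zero →] ((- (- 0)) + 0)  →  (- (- 0));  E = (- (- (- (- 0))))
3. [neg_neg →] (- (- (- 0)))  →  (- 0);  cost 9 ≤ 9, done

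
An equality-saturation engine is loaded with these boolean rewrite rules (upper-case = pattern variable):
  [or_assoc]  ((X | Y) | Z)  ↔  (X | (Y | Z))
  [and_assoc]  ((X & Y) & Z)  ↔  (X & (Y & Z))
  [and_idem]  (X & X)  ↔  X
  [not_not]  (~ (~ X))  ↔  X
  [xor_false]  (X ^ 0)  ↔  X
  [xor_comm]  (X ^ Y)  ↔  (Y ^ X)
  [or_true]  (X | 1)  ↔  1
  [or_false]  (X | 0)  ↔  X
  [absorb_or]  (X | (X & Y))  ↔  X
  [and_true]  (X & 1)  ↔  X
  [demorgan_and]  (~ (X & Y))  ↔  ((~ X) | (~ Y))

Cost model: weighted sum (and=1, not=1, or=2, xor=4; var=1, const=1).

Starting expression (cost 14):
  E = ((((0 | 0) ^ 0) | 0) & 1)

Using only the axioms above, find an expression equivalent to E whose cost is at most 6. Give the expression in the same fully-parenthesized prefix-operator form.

1. [or_false →] (0 | 0)  →  0;  E = (((0 ^ 0) | 0) & 1)
2. [and_true →] (((0 ^ 0) | 0) & 1)  →  ((0 ^ 0) | 0)
3. [or_false →] ((0 ^ 0) | 0)  →  (0 ^ 0);  cost 6 ≤ 6, done

(0 ^ 0)   [cost 6]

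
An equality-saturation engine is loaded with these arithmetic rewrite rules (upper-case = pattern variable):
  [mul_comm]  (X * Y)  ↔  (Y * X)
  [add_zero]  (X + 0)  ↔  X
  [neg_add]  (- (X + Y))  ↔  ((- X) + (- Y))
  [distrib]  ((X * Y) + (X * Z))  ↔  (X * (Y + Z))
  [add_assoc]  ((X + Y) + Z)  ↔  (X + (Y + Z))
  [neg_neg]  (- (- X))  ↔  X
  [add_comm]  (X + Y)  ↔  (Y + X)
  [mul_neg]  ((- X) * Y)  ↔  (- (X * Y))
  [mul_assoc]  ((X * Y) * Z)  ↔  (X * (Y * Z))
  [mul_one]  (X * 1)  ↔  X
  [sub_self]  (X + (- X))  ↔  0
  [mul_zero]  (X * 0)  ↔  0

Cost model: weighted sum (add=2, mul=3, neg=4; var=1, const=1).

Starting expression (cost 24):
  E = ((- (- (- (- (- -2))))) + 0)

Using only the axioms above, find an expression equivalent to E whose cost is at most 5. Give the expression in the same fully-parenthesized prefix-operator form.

(- -2)   [cost 5]

1. [add_zero →] ((- (- (- (- (- -2))))) + 0)  →  (- (- (- (- (- -2)))))
2. [neg_neg →] (- (- -2))  →  -2;  E = (- (- (- -2)))
3. [neg_neg →] (- (- (- -2)))  →  (- -2);  cost 5 ≤ 5, done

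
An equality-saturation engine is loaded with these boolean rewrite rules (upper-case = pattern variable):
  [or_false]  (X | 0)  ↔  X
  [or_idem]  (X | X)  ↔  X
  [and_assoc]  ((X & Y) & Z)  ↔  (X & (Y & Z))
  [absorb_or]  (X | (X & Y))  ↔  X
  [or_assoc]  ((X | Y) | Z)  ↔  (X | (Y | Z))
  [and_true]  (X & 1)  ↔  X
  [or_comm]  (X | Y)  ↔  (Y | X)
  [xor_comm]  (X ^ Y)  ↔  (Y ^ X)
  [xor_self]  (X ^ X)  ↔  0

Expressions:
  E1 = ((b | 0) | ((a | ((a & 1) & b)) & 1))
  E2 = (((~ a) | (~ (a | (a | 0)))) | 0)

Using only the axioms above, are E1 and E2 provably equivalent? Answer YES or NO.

All listed rules preserve value, hence provable equivalence implies equal values everywhere; look for a separating assignment.
a=0, b=0 gives E1 ↦ 0, E2 ↦ 1; values differ ⇒ not provably equivalent.

NO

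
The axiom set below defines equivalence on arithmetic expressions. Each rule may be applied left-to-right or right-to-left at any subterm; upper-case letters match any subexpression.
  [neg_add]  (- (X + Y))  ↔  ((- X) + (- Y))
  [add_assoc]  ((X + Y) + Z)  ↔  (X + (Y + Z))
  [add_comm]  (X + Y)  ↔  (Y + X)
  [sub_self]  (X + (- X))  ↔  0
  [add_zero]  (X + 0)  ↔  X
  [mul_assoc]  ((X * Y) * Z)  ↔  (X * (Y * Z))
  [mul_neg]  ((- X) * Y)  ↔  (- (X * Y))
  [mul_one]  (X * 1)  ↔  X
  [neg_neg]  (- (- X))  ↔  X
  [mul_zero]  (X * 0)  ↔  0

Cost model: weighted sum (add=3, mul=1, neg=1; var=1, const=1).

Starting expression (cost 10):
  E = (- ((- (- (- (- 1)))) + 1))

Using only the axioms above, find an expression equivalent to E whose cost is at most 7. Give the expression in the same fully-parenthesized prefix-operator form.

((- 1) + (- 1))   [cost 7]

step 1: neg_neg (→) rewrites (- (- (- (- 1)))) into (- (- 1)), now (- ((- (- 1)) + 1))
step 2: neg_add (→) rewrites (- ((- (- 1)) + 1)) into ((- (- (- 1))) + (- 1))
step 3: neg_neg (→) rewrites (- (- 1)) into 1, reaching cost 7 (bound 7)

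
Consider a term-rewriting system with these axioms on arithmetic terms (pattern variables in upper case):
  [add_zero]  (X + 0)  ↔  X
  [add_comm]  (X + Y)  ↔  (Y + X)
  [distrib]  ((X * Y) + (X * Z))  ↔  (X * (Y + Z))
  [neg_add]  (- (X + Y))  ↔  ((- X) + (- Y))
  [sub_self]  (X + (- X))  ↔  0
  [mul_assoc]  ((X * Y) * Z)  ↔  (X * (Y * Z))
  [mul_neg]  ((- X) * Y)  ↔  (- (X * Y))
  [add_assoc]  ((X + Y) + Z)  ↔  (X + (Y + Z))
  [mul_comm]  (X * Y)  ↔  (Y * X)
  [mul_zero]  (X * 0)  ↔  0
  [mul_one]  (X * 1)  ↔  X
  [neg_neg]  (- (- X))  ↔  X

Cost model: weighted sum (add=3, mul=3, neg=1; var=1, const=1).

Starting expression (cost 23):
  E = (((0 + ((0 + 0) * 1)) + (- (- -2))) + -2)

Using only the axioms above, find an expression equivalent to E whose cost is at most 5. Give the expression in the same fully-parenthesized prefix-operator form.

1. [mul_one →] ((0 + 0) * 1)  →  (0 + 0);  E = (((0 + (0 + 0)) + (- (- -2))) + -2)
2. [add_zero →] (0 + 0)  →  0;  E = (((0 + 0) + (- (- -2))) + -2)
3. [add_comm →] (((0 + 0) + (- (- -2))) + -2)  →  (-2 + ((0 + 0) + (- (- -2))))
4. [add_comm →] ((0 + 0) + (- (- -2)))  →  ((- (- -2)) + (0 + 0));  E = (-2 + ((- (- -2)) + (0 + 0)))
5. [add_zero →] (0 + 0)  →  0;  E = (-2 + ((- (- -2)) + 0))
6. [neg_neg →] (- (- -2))  →  -2;  E = (-2 + (-2 + 0))
7. [add_zero →] (-2 + 0)  →  -2;  cost 5 ≤ 5, done

(-2 + -2)   [cost 5]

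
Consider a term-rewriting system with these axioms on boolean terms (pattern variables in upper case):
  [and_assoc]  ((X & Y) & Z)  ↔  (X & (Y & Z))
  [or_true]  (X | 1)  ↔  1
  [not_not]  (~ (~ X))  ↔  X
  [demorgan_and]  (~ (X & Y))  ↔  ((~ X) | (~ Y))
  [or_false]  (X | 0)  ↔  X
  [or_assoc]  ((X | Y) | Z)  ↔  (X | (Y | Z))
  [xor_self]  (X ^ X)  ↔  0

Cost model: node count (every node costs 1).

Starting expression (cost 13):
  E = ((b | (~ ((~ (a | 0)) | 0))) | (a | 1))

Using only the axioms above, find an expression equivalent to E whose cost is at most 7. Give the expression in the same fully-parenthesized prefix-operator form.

(1) (a | 0)  =[or_false →]=  a    ⊢ ((b | (~ ((~ a) | 0))) | (a | 1))
(2) ((~ a) | 0)  =[or_false →]=  (~ a)    ⊢ ((b | (~ (~ a))) | (a | 1))
(3) (~ (~ a))  =[not_not →]=  a    ⊢ cost 7, within 7

((b | a) | (a | 1))   [cost 7]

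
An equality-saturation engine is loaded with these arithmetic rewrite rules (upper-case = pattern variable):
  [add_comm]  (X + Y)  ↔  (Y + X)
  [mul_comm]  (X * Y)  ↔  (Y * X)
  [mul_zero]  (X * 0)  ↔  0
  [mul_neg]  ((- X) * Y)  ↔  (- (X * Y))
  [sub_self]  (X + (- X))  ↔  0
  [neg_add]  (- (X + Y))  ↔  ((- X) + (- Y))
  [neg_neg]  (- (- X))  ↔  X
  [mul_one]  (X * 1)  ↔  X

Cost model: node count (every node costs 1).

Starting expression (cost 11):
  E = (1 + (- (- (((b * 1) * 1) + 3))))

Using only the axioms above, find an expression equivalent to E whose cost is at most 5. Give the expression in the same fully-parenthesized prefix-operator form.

(1 + (b + 3))   [cost 5]

(1) (- (- (((b * 1) * 1) + 3)))  =[neg_neg →]=  (((b * 1) * 1) + 3)    ⊢ (1 + (((b * 1) * 1) + 3))
(2) (b * 1)  =[mul_one →]=  b    ⊢ (1 + ((b * 1) + 3))
(3) (b * 1)  =[mul_one →]=  b    ⊢ cost 5, within 5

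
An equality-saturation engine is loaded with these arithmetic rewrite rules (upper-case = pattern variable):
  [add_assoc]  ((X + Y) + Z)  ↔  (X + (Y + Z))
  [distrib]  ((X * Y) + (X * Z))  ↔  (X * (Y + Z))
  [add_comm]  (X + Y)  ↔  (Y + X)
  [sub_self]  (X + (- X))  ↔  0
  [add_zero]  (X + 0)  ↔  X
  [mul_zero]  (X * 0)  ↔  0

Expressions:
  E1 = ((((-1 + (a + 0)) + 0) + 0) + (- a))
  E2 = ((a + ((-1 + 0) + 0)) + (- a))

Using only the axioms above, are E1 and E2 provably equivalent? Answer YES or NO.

(1) (a + 0)  =[add_zero →]=  a    ⊢ ((((-1 + a) + 0) + 0) + (- a))
(2) (((-1 + a) + 0) + 0)  =[add_zero →]=  ((-1 + a) + 0)    ⊢ (((-1 + a) + 0) + (- a))
(3) ((-1 + a) + 0)  =[add_zero →]=  (-1 + a)    ⊢ ((-1 + a) + (- a))
(4) (-1 + a)  =[add_comm →]=  (a + -1)    ⊢ ((a + -1) + (- a))
(5) -1  =[add_zero ←]=  (-1 + 0)    ⊢ ((a + (-1 + 0)) + (- a))
(6) -1  =[add_zero ←]=  (-1 + 0)    ⊢ E2

YES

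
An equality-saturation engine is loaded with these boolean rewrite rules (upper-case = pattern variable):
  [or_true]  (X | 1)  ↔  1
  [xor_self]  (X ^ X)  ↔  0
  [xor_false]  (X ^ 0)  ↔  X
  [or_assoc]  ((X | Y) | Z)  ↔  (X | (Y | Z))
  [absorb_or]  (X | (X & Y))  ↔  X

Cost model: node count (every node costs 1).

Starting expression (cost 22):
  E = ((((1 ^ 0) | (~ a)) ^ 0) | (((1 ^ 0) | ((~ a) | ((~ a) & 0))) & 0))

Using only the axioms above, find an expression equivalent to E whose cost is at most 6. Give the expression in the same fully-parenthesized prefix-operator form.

(1) (((1 ^ 0) | (~ a)) ^ 0)  =[xor_false →]=  ((1 ^ 0) | (~ a))    ⊢ (((1 ^ 0) | (~ a)) | (((1 ^ 0) | ((~ a) | ((~ a) & 0))) & 0))
(2) ((~ a) | ((~ a) & 0))  =[absorb_or →]=  (~ a)    ⊢ (((1 ^ 0) | (~ a)) | (((1 ^ 0) | (~ a)) & 0))
(3) (((1 ^ 0) | (~ a)) | (((1 ^ 0) | (~ a)) & 0))  =[absorb_or →]=  ((1 ^ 0) | (~ a))    ⊢ cost 6, within 6

((1 ^ 0) | (~ a))   [cost 6]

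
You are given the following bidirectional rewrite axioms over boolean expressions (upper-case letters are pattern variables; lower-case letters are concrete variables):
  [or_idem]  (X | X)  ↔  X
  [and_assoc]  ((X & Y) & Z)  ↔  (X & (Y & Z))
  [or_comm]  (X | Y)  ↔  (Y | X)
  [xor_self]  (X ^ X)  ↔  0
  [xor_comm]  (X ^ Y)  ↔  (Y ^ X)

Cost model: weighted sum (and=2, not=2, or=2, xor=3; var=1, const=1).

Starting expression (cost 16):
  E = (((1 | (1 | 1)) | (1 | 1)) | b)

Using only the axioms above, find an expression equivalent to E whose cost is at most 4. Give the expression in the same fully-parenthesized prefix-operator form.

(1 | b)   [cost 4]

step 1: or_idem (→) rewrites (1 | 1) into 1, now (((1 | 1) | (1 | 1)) | b)
step 2: or_idem (→) rewrites ((1 | 1) | (1 | 1)) into (1 | 1), now ((1 | 1) | b)
step 3: or_idem (→) rewrites (1 | 1) into 1, reaching cost 4 (bound 4)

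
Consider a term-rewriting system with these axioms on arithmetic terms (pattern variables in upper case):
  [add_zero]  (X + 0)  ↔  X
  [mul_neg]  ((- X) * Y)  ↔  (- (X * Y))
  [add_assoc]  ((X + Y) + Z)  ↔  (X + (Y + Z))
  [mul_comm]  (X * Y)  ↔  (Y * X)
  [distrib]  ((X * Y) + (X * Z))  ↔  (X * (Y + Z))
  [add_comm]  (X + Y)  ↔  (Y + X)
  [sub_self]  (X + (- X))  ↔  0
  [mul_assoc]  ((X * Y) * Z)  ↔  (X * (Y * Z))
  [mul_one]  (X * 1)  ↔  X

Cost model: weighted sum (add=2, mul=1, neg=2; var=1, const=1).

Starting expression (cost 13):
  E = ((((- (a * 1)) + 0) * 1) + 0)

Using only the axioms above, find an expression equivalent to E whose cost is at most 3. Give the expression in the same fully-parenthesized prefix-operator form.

(- a)   [cost 3]

(1) (((- (a * 1)) + 0) * 1)  =[mul_one →]=  ((- (a * 1)) + 0)    ⊢ (((- (a * 1)) + 0) + 0)
(2) (a * 1)  =[mul_one →]=  a    ⊢ (((- a) + 0) + 0)
(3) ((- a) + 0)  =[add_zero →]=  (- a)    ⊢ ((- a) + 0)
(4) ((- a) + 0)  =[add_zero →]=  (- a)    ⊢ cost 3, within 3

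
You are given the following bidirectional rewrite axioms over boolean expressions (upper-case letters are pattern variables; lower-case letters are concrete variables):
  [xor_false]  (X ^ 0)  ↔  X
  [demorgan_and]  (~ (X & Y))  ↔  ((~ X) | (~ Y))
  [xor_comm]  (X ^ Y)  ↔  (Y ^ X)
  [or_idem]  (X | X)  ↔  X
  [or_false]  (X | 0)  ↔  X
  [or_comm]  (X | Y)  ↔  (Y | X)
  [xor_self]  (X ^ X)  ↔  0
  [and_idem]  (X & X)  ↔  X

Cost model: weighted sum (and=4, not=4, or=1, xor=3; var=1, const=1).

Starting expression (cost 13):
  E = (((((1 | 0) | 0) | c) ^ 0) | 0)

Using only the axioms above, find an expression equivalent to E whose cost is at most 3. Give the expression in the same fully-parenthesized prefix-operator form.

(c | 1)   [cost 3]

1. [or_false →] (((((1 | 0) | 0) | c) ^ 0) | 0)  →  ((((1 | 0) | 0) | c) ^ 0)
2. [xor_false →] ((((1 | 0) | 0) | c) ^ 0)  →  (((1 | 0) | 0) | c)
3. [or_false →] (1 | 0)  →  1;  E = ((1 | 0) | c)
4. [or_comm →] ((1 | 0) | c)  →  (c | (1 | 0))
5. [or_false →] (1 | 0)  →  1;  cost 3 ≤ 3, done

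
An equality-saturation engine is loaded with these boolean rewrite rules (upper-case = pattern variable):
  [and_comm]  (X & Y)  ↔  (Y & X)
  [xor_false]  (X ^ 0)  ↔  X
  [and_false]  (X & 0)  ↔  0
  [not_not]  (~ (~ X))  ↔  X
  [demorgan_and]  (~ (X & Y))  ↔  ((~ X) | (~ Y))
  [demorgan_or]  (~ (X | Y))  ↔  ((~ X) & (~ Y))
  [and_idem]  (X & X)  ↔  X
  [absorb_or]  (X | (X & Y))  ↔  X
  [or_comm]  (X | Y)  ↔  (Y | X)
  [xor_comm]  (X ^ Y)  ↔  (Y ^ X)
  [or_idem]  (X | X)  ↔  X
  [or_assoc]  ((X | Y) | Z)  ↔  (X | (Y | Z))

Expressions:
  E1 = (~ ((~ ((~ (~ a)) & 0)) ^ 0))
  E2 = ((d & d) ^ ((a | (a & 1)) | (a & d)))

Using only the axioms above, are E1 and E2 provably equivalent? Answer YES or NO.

NO

Every axiom is a valid identity, so a rewrite proof would force E1 and E2 to agree under every assignment.
At a=0, d=1: E1 = 0 but E2 = 1; they differ, so no derivation exists.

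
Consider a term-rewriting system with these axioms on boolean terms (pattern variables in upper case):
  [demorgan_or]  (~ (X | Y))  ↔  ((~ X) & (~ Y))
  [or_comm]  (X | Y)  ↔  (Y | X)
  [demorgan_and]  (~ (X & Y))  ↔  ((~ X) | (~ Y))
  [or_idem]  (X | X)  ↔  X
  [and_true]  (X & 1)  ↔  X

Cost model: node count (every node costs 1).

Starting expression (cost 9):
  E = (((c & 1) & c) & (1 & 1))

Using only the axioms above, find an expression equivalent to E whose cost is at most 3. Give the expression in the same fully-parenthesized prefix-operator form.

(c & c)   [cost 3]

1. [and_true →] (c & 1)  →  c;  E = ((c & c) & (1 & 1))
2. [and_true →] (1 & 1)  →  1;  E = ((c & c) & 1)
3. [and_true →] ((c & c) & 1)  →  (c & c);  cost 3 ≤ 3, done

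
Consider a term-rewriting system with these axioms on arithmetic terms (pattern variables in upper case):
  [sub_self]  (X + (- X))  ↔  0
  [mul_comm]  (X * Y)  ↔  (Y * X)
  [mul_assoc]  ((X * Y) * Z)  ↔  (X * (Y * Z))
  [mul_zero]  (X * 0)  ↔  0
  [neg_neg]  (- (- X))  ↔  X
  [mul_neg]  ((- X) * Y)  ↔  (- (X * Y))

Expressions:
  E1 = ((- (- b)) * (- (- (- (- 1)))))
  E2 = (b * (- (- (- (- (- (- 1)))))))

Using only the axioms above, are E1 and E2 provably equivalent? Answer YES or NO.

YES

(1) (- (- b))  =[neg_neg →]=  b    ⊢ (b * (- (- (- (- 1)))))
(2) 1  =[neg_neg ←]=  (- (- 1))    ⊢ E2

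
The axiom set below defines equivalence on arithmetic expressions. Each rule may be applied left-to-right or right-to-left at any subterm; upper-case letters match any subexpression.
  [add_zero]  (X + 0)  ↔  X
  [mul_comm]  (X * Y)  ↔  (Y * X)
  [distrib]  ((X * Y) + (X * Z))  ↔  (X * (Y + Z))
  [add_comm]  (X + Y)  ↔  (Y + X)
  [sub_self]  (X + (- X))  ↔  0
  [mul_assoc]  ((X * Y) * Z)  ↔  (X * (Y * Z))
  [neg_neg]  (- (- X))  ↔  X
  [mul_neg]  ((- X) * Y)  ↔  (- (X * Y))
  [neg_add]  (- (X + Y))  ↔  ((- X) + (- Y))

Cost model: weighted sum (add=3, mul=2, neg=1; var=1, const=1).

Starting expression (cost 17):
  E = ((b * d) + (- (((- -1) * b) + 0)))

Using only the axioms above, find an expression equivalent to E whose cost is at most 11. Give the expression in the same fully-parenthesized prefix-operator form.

(1) ((- -1) * b)  =[mul_neg →]=  (- (-1 * b))    ⊢ ((b * d) + (- ((- (-1 * b)) + 0)))
(2) ((- (-1 * b)) + 0)  =[add_zero →]=  (- (-1 * b))    ⊢ ((b * d) + (- (- (-1 * b))))
(3) (- (- (-1 * b)))  =[neg_neg →]=  (-1 * b)    ⊢ cost 11, within 11

((b * d) + (-1 * b))   [cost 11]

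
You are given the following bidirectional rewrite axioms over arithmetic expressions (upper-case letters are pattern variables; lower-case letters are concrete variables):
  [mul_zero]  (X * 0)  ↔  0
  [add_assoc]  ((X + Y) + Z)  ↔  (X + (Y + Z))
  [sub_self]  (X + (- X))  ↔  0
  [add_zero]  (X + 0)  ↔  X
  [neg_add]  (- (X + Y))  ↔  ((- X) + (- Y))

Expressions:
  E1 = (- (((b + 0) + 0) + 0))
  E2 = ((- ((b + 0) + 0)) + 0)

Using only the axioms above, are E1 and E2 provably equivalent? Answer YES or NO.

1. [add_zero →] (((b + 0) + 0) + 0)  →  ((b + 0) + 0);  E1 = (- ((b + 0) + 0))
2. [add_zero →] ((b + 0) + 0)  →  (b + 0);  E1 = (- (b + 0))
3. [add_zero →] (b + 0)  →  b;  E1 = (- b)
4. [add_zero ←] (- b)  →  ((- b) + 0)
5. [add_zero ←] b  →  (b + 0);  E1 = ((- (b + 0)) + 0)
6. [add_zero ←] b  →  (b + 0);  this is E2

YES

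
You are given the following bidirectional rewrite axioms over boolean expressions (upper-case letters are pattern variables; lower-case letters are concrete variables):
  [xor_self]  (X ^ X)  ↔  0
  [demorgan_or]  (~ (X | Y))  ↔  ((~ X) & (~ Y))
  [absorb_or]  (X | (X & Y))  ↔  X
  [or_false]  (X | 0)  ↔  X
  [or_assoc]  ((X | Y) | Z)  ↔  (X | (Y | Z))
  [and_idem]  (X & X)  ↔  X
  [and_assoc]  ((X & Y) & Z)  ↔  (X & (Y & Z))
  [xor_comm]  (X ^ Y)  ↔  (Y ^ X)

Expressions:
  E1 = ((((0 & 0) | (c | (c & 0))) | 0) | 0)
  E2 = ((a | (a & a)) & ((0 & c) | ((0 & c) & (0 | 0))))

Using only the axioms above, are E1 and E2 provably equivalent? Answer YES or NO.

NO

Every axiom is a valid identity, so a rewrite proof would force E1 and E2 to agree under every assignment.
At a=0, c=1: E1 = 1 but E2 = 0; they differ, so no derivation exists.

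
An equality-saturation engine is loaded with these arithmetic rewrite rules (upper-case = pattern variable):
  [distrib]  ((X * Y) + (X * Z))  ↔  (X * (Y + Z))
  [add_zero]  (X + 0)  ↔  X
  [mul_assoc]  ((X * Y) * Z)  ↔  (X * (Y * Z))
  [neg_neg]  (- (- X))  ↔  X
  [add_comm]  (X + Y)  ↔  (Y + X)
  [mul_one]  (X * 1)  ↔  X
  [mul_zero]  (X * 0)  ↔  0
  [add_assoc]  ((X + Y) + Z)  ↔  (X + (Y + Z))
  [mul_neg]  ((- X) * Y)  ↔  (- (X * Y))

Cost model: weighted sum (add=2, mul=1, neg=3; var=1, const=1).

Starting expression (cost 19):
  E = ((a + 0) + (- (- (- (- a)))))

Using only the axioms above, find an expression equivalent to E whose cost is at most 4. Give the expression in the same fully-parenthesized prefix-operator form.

(a + a)   [cost 4]

1. [neg_neg →] (- (- (- (- a))))  →  (- (- a));  E = ((a + 0) + (- (- a)))
2. [add_zero →] (a + 0)  →  a;  E = (a + (- (- a)))
3. [neg_neg →] (- (- a))  →  a;  cost 4 ≤ 4, done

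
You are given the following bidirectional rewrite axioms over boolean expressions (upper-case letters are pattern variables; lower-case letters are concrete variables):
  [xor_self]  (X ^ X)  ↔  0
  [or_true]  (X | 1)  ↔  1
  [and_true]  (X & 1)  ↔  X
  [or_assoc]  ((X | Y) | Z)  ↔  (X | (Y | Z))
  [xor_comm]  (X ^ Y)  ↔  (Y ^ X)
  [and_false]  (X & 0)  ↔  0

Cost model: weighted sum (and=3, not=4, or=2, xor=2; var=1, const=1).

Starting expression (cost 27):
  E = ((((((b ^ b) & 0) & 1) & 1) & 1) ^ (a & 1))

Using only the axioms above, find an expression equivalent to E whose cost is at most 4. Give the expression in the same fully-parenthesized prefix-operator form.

(0 ^ a)   [cost 4]

(1) (b ^ b)  =[xor_self →]=  0    ⊢ (((((0 & 0) & 1) & 1) & 1) ^ (a & 1))
(2) (((((0 & 0) & 1) & 1) & 1) ^ (a & 1))  =[xor_comm →]=  ((a & 1) ^ ((((0 & 0) & 1) & 1) & 1))
(3) (((0 & 0) & 1) & 1)  =[and_true →]=  ((0 & 0) & 1)    ⊢ ((a & 1) ^ (((0 & 0) & 1) & 1))
(4) (a & 1)  =[and_true →]=  a    ⊢ (a ^ (((0 & 0) & 1) & 1))
(5) (a ^ (((0 & 0) & 1) & 1))  =[xor_comm →]=  ((((0 & 0) & 1) & 1) ^ a)
(6) ((0 & 0) & 1)  =[and_true →]=  (0 & 0)    ⊢ (((0 & 0) & 1) ^ a)
(7) (0 & 0)  =[and_false →]=  0    ⊢ ((0 & 1) ^ a)
(8) (0 & 1)  =[and_true →]=  0    ⊢ cost 4, within 4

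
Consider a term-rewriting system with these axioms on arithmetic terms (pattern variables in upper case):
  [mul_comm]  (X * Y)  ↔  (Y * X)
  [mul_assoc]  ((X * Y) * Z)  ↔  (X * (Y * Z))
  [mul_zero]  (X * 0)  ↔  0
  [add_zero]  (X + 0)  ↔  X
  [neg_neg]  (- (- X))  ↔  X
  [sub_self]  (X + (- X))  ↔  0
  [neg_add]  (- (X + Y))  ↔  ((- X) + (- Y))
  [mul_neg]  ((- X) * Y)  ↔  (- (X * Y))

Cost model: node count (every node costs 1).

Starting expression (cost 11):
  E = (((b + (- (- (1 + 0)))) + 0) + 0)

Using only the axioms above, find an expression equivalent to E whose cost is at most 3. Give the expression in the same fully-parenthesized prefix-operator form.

step 1: neg_neg (→) rewrites (- (- (1 + 0))) into (1 + 0), now (((b + (1 + 0)) + 0) + 0)
step 2: add_zero (→) rewrites (1 + 0) into 1, now (((b + 1) + 0) + 0)
step 3: add_zero (→) rewrites ((b + 1) + 0) into (b + 1), now ((b + 1) + 0)
step 4: add_zero (→) rewrites ((b + 1) + 0) into (b + 1), reaching cost 3 (bound 3)

(b + 1)   [cost 3]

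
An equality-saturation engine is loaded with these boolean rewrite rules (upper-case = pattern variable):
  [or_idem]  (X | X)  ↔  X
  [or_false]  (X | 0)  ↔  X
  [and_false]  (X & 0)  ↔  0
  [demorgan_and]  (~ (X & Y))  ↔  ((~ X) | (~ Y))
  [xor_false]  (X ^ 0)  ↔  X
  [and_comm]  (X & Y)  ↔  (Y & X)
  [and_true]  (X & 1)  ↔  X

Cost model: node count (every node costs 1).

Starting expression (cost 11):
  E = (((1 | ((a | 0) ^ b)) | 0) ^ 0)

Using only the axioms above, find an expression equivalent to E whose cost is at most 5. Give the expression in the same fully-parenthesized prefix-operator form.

1. [or_false →] ((1 | ((a | 0) ^ b)) | 0)  →  (1 | ((a | 0) ^ b));  E = ((1 | ((a | 0) ^ b)) ^ 0)
2. [xor_false →] ((1 | ((a | 0) ^ b)) ^ 0)  →  (1 | ((a | 0) ^ b))
3. [or_false →] (a | 0)  →  a;  cost 5 ≤ 5, done

(1 | (a ^ b))   [cost 5]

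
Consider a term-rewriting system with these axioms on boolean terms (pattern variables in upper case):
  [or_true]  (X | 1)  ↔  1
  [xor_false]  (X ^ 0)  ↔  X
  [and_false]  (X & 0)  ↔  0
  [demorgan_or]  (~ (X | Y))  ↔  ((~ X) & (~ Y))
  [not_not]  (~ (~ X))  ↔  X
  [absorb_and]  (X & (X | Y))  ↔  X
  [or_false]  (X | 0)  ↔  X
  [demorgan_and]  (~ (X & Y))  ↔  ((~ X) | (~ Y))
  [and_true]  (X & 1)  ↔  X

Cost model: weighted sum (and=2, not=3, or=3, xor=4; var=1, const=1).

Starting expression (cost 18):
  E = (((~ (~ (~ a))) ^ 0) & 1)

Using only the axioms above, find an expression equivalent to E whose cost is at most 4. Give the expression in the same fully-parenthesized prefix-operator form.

(~ a)   [cost 4]

(1) (~ (~ a))  =[not_not →]=  a    ⊢ (((~ a) ^ 0) & 1)
(2) (((~ a) ^ 0) & 1)  =[and_true →]=  ((~ a) ^ 0)
(3) ((~ a) ^ 0)  =[xor_false →]=  (~ a)    ⊢ cost 4, within 4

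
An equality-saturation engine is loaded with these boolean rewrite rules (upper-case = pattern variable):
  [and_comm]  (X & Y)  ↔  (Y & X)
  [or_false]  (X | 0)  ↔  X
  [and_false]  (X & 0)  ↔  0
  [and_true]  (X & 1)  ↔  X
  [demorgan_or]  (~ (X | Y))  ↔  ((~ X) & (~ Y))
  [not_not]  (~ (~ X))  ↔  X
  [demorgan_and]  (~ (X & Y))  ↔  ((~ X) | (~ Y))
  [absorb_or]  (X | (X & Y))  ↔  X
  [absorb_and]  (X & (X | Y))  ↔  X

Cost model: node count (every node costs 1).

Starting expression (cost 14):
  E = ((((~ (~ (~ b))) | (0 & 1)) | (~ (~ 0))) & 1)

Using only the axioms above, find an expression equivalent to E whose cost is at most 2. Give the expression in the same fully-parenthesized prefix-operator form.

1. [and_true →] ((((~ (~ (~ b))) | (0 & 1)) | (~ (~ 0))) & 1)  →  (((~ (~ (~ b))) | (0 & 1)) | (~ (~ 0)))
2. [and_true →] (0 & 1)  →  0;  E = (((~ (~ (~ b))) | 0) | (~ (~ 0)))
3. [not_not →] (~ (~ 0))  →  0;  E = (((~ (~ (~ b))) | 0) | 0)
4. [not_not →] (~ (~ (~ b)))  →  (~ b);  E = (((~ b) | 0) | 0)
5. [or_false →] (((~ b) | 0) | 0)  →  ((~ b) | 0)
6. [or_false →] ((~ b) | 0)  →  (~ b);  cost 2 ≤ 2, done

(~ b)   [cost 2]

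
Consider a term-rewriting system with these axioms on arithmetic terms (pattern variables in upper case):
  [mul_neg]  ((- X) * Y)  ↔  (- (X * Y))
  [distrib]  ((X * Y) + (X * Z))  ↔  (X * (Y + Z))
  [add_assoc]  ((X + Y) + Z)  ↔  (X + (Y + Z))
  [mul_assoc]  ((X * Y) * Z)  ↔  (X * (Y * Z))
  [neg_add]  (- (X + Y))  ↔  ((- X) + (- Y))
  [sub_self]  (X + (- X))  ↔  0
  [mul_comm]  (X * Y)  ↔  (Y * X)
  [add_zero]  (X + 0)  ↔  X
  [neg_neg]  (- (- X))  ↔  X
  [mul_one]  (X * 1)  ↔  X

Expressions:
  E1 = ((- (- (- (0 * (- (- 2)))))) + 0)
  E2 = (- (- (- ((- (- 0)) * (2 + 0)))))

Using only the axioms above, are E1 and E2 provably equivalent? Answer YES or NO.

step 1: neg_neg (→) rewrites (- (- 2)) into 2, now ((- (- (- (0 * 2)))) + 0)
step 2: add_zero (→) rewrites ((- (- (- (0 * 2)))) + 0) into (- (- (- (0 * 2))))
step 3: neg_neg (→) rewrites (- (- (- (0 * 2)))) into (- (0 * 2))
step 4: add_zero (←) rewrites 2 into (2 + 0), now (- (0 * (2 + 0)))
step 5: neg_neg (←) rewrites (0 * (2 + 0)) into (- (- (0 * (2 + 0)))), now (- (- (- (0 * (2 + 0)))))
step 6: neg_neg (←) rewrites 0 into (- (- 0)), which is E2

YES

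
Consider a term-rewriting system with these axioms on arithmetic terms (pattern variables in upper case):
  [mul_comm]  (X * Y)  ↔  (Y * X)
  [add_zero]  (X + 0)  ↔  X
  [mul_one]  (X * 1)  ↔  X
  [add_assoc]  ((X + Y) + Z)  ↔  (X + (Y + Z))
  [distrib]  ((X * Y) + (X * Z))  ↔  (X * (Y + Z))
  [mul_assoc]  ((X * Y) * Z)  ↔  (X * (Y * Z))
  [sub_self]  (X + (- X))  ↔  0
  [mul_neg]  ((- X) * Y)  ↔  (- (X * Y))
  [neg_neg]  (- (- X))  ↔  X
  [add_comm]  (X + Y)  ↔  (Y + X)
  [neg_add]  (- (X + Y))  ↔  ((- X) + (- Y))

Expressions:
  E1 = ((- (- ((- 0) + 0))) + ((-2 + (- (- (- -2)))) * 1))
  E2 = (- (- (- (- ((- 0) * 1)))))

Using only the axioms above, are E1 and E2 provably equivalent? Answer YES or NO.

YES

1. [neg_neg →] (- (- (- -2)))  →  (- -2);  E1 = ((- (- ((- 0) + 0))) + ((-2 + (- -2)) * 1))
2. [neg_neg →] (- (- ((- 0) + 0)))  →  ((- 0) + 0);  E1 = (((- 0) + 0) + ((-2 + (- -2)) * 1))
3. [sub_self →] (-2 + (- -2))  →  0;  E1 = (((- 0) + 0) + (0 * 1))
4. [add_zero →] ((- 0) + 0)  →  (- 0);  E1 = ((- 0) + (0 * 1))
5. [mul_one →] (0 * 1)  →  0;  E1 = ((- 0) + 0)
6. [add_zero →] ((- 0) + 0)  →  (- 0)
7. [mul_one ←] (- 0)  →  ((- 0) * 1)
8. [neg_neg ←] ((- 0) * 1)  →  (- (- ((- 0) * 1)))
9. [neg_neg ←] (- (- ((- 0) * 1)))  →  (- (- (- (- ((- 0) * 1)))));  this is E2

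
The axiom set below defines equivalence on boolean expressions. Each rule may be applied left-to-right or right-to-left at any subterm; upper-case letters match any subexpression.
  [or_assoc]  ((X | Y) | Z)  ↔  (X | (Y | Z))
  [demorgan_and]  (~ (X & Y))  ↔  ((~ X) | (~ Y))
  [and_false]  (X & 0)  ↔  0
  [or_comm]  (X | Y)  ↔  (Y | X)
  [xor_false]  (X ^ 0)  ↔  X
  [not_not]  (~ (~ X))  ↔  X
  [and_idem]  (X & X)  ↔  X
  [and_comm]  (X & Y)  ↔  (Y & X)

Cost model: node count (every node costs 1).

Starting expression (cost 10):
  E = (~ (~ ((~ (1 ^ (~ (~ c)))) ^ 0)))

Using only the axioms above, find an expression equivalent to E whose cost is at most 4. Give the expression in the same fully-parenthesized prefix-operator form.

1. [not_not →] (~ (~ ((~ (1 ^ (~ (~ c)))) ^ 0)))  →  ((~ (1 ^ (~ (~ c)))) ^ 0)
2. [xor_false →] ((~ (1 ^ (~ (~ c)))) ^ 0)  →  (~ (1 ^ (~ (~ c))))
3. [not_not →] (~ (~ c))  →  c;  cost 4 ≤ 4, done

(~ (1 ^ c))   [cost 4]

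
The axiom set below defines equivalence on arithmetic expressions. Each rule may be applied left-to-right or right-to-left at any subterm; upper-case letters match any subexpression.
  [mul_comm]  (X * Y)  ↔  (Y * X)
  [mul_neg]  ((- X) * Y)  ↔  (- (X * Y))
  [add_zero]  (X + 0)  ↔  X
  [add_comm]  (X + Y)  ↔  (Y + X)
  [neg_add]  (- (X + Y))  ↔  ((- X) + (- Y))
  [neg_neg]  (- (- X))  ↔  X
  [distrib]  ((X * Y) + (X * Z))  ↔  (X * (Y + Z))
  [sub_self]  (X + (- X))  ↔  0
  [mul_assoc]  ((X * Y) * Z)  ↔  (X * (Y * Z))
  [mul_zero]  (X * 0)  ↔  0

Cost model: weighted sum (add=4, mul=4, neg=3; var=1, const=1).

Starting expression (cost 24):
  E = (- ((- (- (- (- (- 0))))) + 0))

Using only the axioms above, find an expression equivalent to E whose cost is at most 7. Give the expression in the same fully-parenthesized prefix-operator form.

(- (- 0))   [cost 7]

(1) (- (- (- 0)))  =[neg_neg →]=  (- 0)    ⊢ (- ((- (- (- 0))) + 0))
(2) (- (- (- 0)))  =[neg_neg →]=  (- 0)    ⊢ (- ((- 0) + 0))
(3) ((- 0) + 0)  =[add_zero →]=  (- 0)    ⊢ cost 7, within 7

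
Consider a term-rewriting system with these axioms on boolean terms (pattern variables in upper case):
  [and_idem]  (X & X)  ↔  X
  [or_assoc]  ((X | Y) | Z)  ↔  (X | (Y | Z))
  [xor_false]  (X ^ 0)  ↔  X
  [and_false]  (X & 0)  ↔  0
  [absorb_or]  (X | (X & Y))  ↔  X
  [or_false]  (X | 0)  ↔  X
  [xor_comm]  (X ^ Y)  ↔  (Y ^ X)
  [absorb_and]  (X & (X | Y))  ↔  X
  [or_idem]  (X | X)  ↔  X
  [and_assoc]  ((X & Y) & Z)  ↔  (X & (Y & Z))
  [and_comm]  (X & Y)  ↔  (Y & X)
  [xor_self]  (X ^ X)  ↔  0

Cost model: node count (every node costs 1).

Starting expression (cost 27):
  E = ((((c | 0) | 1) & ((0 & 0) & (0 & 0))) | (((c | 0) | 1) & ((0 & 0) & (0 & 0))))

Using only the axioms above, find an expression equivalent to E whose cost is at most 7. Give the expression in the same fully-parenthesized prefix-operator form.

((c | 1) & (0 & 0))   [cost 7]

step 1: or_idem (→) rewrites ((((c | 0) | 1) & ((0 & 0) & (0 & 0))) | (((c | 0) | 1) & ((0 & 0) & (0 & 0)))) into (((c | 0) | 1) & ((0 & 0) & (0 & 0)))
step 2: or_false (→) rewrites (c | 0) into c, now ((c | 1) & ((0 & 0) & (0 & 0)))
step 3: and_idem (→) rewrites ((0 & 0) & (0 & 0)) into (0 & 0), reaching cost 7 (bound 7)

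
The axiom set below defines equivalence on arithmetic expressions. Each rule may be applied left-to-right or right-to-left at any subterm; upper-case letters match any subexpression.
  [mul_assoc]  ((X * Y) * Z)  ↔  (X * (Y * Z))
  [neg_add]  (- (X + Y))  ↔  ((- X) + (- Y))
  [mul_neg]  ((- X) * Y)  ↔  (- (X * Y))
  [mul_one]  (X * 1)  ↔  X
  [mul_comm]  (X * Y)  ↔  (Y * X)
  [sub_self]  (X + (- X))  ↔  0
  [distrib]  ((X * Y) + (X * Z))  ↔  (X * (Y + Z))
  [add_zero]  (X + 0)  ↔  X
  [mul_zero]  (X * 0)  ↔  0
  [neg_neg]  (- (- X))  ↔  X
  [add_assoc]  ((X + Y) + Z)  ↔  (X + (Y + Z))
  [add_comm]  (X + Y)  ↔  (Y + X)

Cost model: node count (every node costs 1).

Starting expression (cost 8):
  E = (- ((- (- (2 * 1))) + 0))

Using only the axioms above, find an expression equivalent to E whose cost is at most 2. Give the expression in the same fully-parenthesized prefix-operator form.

(- 2)   [cost 2]

1. [neg_neg →] (- (- (2 * 1)))  →  (2 * 1);  E = (- ((2 * 1) + 0))
2. [mul_one →] (2 * 1)  →  2;  E = (- (2 + 0))
3. [add_zero →] (2 + 0)  →  2;  cost 2 ≤ 2, done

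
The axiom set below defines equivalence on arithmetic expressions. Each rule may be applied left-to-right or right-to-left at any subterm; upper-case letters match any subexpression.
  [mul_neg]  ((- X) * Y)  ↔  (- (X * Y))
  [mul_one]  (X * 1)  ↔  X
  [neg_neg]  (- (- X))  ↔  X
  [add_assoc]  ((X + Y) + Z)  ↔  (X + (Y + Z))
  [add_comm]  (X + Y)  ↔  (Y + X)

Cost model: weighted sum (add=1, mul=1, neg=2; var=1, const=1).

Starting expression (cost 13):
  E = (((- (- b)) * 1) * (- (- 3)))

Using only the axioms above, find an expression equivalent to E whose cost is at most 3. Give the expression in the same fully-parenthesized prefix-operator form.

(b * 3)   [cost 3]

1. [neg_neg →] (- (- b))  →  b;  E = ((b * 1) * (- (- 3)))
2. [neg_neg →] (- (- 3))  →  3;  E = ((b * 1) * 3)
3. [mul_one →] (b * 1)  →  b;  cost 3 ≤ 3, done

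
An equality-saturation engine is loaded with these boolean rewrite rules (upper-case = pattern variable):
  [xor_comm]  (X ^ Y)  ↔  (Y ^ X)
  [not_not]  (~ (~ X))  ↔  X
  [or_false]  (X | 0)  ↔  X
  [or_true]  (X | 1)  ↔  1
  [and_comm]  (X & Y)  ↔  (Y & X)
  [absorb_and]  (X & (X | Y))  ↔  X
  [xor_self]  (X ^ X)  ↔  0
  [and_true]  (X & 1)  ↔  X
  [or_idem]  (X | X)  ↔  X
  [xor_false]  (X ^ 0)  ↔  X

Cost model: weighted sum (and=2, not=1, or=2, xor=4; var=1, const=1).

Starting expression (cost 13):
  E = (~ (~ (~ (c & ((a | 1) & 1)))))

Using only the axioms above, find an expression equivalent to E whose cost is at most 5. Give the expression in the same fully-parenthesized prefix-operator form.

(~ (c & 1))   [cost 5]

1. [not_not →] (~ (~ (c & ((a | 1) & 1))))  →  (c & ((a | 1) & 1));  E = (~ (c & ((a | 1) & 1)))
2. [and_true →] ((a | 1) & 1)  →  (a | 1);  E = (~ (c & (a | 1)))
3. [or_true →] (a | 1)  →  1;  cost 5 ≤ 5, done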